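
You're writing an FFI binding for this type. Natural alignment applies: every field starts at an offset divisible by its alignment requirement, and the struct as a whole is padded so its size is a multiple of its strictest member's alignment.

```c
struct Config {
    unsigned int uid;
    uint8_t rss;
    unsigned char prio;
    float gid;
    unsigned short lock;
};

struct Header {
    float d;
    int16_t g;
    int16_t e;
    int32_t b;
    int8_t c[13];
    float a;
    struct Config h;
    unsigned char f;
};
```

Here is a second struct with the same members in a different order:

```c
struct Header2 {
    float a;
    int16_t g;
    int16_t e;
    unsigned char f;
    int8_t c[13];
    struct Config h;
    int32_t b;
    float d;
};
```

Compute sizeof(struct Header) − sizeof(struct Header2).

Config: 0..4  uid  (4B, 4-aligned); 4..5  rss  (1B, 1-aligned); 5..6  prio  (1B, 1-aligned); 6..8  -- padding (2B); 8..12  gid  (4B, 4-aligned); 12..14  lock  (2B, 2-aligned); 14..16  -- tail padding (2B); sizeof = 16, alignof = 4
0..4  d  (4B, 4-aligned)
4..6  g  (2B, 2-aligned)
6..8  e  (2B, 2-aligned)
8..12  b  (4B, 4-aligned)
12..25  c  (13B, 1-aligned)
25..28  -- padding (3B)
28..32  a  (4B, 4-aligned)
32..48  h  (16B, 4-aligned)
48..49  f  (1B, 1-aligned)
49..52  -- tail padding (3B)
sizeof = 52, alignof = 4
— Header2 —
0..4  a  (4B, 4-aligned)
4..6  g  (2B, 2-aligned)
6..8  e  (2B, 2-aligned)
8..9  f  (1B, 1-aligned)
9..22  c  (13B, 1-aligned)
22..24  -- padding (2B)
24..40  h  (16B, 4-aligned)
40..44  b  (4B, 4-aligned)
44..48  d  (4B, 4-aligned)
sizeof = 48, alignof = 4
52 − 48 = 4

4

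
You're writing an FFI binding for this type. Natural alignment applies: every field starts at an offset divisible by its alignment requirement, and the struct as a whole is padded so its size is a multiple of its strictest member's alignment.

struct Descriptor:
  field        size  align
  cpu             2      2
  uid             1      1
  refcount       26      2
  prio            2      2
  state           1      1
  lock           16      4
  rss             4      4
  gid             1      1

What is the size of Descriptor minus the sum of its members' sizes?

cpu at 0 (size 2, align 2) → ends 2
uid at 2 (size 1, align 1) → ends 3
pad 1 to align 2 for refcount
refcount at 4 (size 26, align 2) → ends 30
prio at 30 (size 2, align 2) → ends 32
state at 32 (size 1, align 1) → ends 33
pad 3 to align 4 for lock
lock at 36 (size 16, align 4) → ends 52
rss at 52 (size 4, align 4) → ends 56
gid at 56 (size 1, align 1) → ends 57
tail pad 3 to reach multiple of 4
total 60 bytes, alignment 4
data bytes 53, size 60 → padding 7

7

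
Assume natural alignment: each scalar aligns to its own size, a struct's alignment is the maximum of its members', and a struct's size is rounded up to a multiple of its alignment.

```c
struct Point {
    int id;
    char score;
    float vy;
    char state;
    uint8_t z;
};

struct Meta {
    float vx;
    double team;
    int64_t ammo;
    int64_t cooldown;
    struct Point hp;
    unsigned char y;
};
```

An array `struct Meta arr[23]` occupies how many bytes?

1288

Point: 0..4  id  (4B, 4-aligned); 4..5  score  (1B, 1-aligned); 5..8  -- padding (3B); 8..12  vy  (4B, 4-aligned); 12..13  state  (1B, 1-aligned); 13..14  z  (1B, 1-aligned); 14..16  -- tail padding (2B); sizeof = 16, alignof = 4
0..4  vx  (4B, 4-aligned)
4..8  -- padding (4B)
8..16  team  (8B, 8-aligned)
16..24  ammo  (8B, 8-aligned)
24..32  cooldown  (8B, 8-aligned)
32..48  hp  (16B, 4-aligned)
48..49  y  (1B, 1-aligned)
49..56  -- tail padding (7B)
sizeof = 56, alignof = 8
array of 23: 23 × 56 = 1288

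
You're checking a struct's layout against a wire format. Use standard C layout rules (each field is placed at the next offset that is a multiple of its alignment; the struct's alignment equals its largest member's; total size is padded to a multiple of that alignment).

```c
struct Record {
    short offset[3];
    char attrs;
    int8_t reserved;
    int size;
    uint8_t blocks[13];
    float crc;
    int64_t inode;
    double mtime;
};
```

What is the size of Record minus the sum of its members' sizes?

3

@0: offset [6B, align 2] → 6
@6: attrs [1B, align 1] → 7
@7: reserved [1B, align 1] → 8
@8: size [4B, align 4] → 12
@12: blocks [13B, align 1] → 25
+3 pad (align 4)
@28: crc [4B, align 4] → 32
@32: inode [8B, align 8] → 40
@40: mtime [8B, align 8] → 48
size 48, align 8
data bytes 45, size 48 → padding 3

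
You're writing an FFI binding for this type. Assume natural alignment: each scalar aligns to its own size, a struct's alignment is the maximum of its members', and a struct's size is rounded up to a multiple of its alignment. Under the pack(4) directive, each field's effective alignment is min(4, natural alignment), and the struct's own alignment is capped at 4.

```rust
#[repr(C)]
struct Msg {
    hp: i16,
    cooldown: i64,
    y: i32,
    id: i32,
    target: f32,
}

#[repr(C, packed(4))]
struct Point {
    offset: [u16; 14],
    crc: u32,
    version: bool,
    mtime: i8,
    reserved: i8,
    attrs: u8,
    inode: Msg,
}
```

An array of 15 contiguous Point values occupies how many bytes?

1020

Msg: hp at 0 (size 2, align 2) → ends 2; pad 6 to align 8 for cooldown; cooldown at 8 (size 8, align 8) → ends 16; y at 16 (size 4, align 4) → ends 20; id at 20 (size 4, align 4) → ends 24; target at 24 (size 4, align 4) → ends 28; tail pad 4 to reach multiple of 8; total 32 bytes, alignment 8
offset at 0 (size 28, align 2) → ends 28
crc at 28 (size 4, align 4) → ends 32
version at 32 (size 1, align 1) → ends 33
mtime at 33 (size 1, align 1) → ends 34
reserved at 34 (size 1, align 1) → ends 35
attrs at 35 (size 1, align 1) → ends 36
inode at 36 (size 32, align 4) → ends 68
total 68 bytes, alignment 4
array of 15: 15 × 68 = 1020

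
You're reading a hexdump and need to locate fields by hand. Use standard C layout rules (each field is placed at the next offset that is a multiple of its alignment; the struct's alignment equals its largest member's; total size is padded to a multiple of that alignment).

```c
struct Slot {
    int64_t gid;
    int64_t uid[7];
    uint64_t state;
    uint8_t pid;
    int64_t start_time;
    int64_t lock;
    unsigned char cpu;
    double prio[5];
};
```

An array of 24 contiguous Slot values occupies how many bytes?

gid at 0 (size 8, align 8) → ends 8
uid at 8 (size 56, align 8) → ends 64
state at 64 (size 8, align 8) → ends 72
pid at 72 (size 1, align 1) → ends 73
pad 7 to align 8 for start_time
start_time at 80 (size 8, align 8) → ends 88
lock at 88 (size 8, align 8) → ends 96
cpu at 96 (size 1, align 1) → ends 97
pad 7 to align 8 for prio
prio at 104 (size 40, align 8) → ends 144
total 144 bytes, alignment 8
array of 24: 24 × 144 = 3456

3456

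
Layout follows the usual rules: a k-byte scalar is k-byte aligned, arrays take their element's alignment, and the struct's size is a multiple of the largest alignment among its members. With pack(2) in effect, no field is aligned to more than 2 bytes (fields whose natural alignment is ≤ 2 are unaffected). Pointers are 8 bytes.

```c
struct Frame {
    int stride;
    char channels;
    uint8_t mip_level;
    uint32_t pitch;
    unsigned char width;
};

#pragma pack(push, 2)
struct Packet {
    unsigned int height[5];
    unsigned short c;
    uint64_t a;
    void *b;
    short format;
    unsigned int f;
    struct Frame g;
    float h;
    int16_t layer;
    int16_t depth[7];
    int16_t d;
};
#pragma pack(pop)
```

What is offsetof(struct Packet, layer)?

Frame: stride at 0 (size 4, align 4) → ends 4; channels at 4 (size 1, align 1) → ends 5; mip_level at 5 (size 1, align 1) → ends 6; pad 2 to align 4 for pitch; pitch at 8 (size 4, align 4) → ends 12; width at 12 (size 1, align 1) → ends 13; tail pad 3 to reach multiple of 4; total 16 bytes, alignment 4
height at 0 (size 20, align 2) → ends 20
c at 20 (size 2, align 2) → ends 22
a at 22 (size 8, align 2) → ends 30
b at 30 (size 8, align 2) → ends 38
format at 38 (size 2, align 2) → ends 40
f at 40 (size 4, align 2) → ends 44
g at 44 (size 16, align 2) → ends 60
h at 60 (size 4, align 2) → ends 64
layer at 64 (size 2, align 2) → ends 66

64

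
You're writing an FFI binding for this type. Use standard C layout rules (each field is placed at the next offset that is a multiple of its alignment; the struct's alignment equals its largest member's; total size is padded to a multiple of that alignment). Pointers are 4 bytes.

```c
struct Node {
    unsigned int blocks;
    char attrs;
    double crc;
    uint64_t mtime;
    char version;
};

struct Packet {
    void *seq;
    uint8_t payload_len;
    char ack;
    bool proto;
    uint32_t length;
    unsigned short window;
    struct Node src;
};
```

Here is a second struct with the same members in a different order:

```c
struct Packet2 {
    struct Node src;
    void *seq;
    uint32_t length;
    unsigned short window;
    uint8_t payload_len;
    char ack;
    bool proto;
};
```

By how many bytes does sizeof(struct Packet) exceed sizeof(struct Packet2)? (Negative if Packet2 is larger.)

0

Node: 0..4  blocks  (4B, 4-aligned); 4..5  attrs  (1B, 1-aligned); 5..8  -- padding (3B); 8..16  crc  (8B, 8-aligned); 16..24  mtime  (8B, 8-aligned); 24..25  version  (1B, 1-aligned); 25..32  -- tail padding (7B); sizeof = 32, alignof = 8
0..4  seq  (4B, 4-aligned)
4..5  payload_len  (1B, 1-aligned)
5..6  ack  (1B, 1-aligned)
6..7  proto  (1B, 1-aligned)
7..8  -- padding (1B)
8..12  length  (4B, 4-aligned)
12..14  window  (2B, 2-aligned)
14..16  -- padding (2B)
16..48  src  (32B, 8-aligned)
sizeof = 48, alignof = 8
— Packet2 —
0..32  src  (32B, 8-aligned)
32..36  seq  (4B, 4-aligned)
36..40  length  (4B, 4-aligned)
40..42  window  (2B, 2-aligned)
42..43  payload_len  (1B, 1-aligned)
43..44  ack  (1B, 1-aligned)
44..45  proto  (1B, 1-aligned)
45..48  -- tail padding (3B)
sizeof = 48, alignof = 8
48 − 48 = 0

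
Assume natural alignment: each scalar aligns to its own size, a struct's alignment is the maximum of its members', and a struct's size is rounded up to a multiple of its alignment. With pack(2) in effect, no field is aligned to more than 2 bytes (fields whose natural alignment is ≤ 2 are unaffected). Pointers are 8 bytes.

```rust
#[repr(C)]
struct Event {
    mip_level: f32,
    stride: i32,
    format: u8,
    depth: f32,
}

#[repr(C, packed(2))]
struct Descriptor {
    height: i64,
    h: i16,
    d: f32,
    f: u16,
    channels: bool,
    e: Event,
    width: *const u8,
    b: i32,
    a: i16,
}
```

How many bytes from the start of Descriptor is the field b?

Event: @0: mip_level [4B, align 4] → 4; @4: stride [4B, align 4] → 8; @8: format [1B, align 1] → 9; +3 pad (align 4); @12: depth [4B, align 4] → 16; size 16, align 4
@0: height [8B, align 2] → 8
@8: h [2B, align 2] → 10
@10: d [4B, align 2] → 14
@14: f [2B, align 2] → 16
@16: channels [1B, align 1] → 17
+1 pad (align 2)
@18: e [16B, align 2] → 34
@34: width [8B, align 2] → 42
@42: b [4B, align 2] → 46

42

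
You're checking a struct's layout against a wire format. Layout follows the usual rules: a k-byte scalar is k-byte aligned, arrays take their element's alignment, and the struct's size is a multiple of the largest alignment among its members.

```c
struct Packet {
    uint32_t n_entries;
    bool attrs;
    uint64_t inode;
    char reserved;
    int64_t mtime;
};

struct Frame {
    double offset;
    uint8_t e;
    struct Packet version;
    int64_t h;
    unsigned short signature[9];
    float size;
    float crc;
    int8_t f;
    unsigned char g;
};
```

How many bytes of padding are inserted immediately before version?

Packet: n_entries at 0 (size 4, align 4) → ends 4; attrs at 4 (size 1, align 1) → ends 5; pad 3 to align 8 for inode; inode at 8 (size 8, align 8) → ends 16; reserved at 16 (size 1, align 1) → ends 17; pad 7 to align 8 for mtime; mtime at 24 (size 8, align 8) → ends 32; total 32 bytes, alignment 8
offset at 0 (size 8, align 8) → ends 8
e at 8 (size 1, align 1) → ends 9
pad 7 to align 8 for version
version at 16 (size 32, align 8) → ends 48

7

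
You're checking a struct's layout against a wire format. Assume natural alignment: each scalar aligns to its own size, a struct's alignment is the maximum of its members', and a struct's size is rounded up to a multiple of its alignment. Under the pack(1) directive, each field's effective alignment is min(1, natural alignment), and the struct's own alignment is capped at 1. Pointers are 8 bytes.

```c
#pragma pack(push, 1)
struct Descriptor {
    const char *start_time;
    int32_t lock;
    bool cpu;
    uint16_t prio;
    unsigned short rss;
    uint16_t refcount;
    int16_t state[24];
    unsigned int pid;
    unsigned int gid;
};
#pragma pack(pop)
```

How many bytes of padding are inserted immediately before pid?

0..8  start_time  (8B, 1-aligned)
8..12  lock  (4B, 1-aligned)
12..13  cpu  (1B, 1-aligned)
13..15  prio  (2B, 1-aligned)
15..17  rss  (2B, 1-aligned)
17..19  refcount  (2B, 1-aligned)
19..67  state  (48B, 1-aligned)
67..71  pid  (4B, 1-aligned)

0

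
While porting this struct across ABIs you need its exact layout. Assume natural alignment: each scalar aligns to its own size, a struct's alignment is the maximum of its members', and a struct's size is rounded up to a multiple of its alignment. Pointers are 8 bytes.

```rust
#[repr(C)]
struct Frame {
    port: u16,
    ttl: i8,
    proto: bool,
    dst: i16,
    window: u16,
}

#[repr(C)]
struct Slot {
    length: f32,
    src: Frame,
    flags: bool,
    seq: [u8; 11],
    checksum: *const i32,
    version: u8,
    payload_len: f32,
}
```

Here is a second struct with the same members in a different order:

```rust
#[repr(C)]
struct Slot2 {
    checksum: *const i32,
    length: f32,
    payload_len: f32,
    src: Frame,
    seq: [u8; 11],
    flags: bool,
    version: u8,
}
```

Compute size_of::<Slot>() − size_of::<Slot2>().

Frame: 0..2  port  (2B, 2-aligned); 2..3  ttl  (1B, 1-aligned); 3..4  proto  (1B, 1-aligned); 4..6  dst  (2B, 2-aligned); 6..8  window  (2B, 2-aligned); sizeof = 8, alignof = 2
0..4  length  (4B, 4-aligned)
4..12  src  (8B, 2-aligned)
12..13  flags  (1B, 1-aligned)
13..24  seq  (11B, 1-aligned)
24..32  checksum  (8B, 8-aligned)
32..33  version  (1B, 1-aligned)
33..36  -- padding (3B)
36..40  payload_len  (4B, 4-aligned)
sizeof = 40, alignof = 8
— Slot2 —
0..8  checksum  (8B, 8-aligned)
8..12  length  (4B, 4-aligned)
12..16  payload_len  (4B, 4-aligned)
16..24  src  (8B, 2-aligned)
24..35  seq  (11B, 1-aligned)
35..36  flags  (1B, 1-aligned)
36..37  version  (1B, 1-aligned)
37..40  -- tail padding (3B)
sizeof = 40, alignof = 8
40 − 40 = 0

0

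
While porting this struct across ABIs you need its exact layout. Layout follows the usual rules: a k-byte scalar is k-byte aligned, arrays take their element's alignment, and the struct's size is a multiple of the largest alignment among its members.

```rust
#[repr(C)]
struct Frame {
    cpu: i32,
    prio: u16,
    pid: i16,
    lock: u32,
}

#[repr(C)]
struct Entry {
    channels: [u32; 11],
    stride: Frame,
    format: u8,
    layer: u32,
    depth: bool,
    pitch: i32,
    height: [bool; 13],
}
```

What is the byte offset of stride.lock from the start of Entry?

Frame: 0..4  cpu  (4B, 4-aligned); 4..6  prio  (2B, 2-aligned); 6..8  pid  (2B, 2-aligned); 8..12  lock  (4B, 4-aligned); sizeof = 12, alignof = 4
0..44  channels  (44B, 4-aligned)
44..56  stride  (12B, 4-aligned)
within Frame: lock at 8
44 + 8 = 52

52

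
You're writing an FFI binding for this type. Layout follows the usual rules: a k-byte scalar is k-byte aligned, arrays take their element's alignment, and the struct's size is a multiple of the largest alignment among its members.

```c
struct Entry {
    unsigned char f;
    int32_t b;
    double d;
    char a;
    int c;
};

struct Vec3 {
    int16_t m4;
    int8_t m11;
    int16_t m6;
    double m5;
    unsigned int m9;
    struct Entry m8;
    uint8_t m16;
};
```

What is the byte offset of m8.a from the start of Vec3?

Entry: f at 0 (size 1, align 1) → ends 1; pad 3 to align 4 for b; b at 4 (size 4, align 4) → ends 8; d at 8 (size 8, align 8) → ends 16; a at 16 (size 1, align 1) → ends 17; pad 3 to align 4 for c; c at 20 (size 4, align 4) → ends 24; total 24 bytes, alignment 8
m4 at 0 (size 2, align 2) → ends 2
m11 at 2 (size 1, align 1) → ends 3
pad 1 to align 2 for m6
m6 at 4 (size 2, align 2) → ends 6
pad 2 to align 8 for m5
m5 at 8 (size 8, align 8) → ends 16
m9 at 16 (size 4, align 4) → ends 20
pad 4 to align 8 for m8
m8 at 24 (size 24, align 8) → ends 48
within Entry: a at 16
24 + 16 = 40

40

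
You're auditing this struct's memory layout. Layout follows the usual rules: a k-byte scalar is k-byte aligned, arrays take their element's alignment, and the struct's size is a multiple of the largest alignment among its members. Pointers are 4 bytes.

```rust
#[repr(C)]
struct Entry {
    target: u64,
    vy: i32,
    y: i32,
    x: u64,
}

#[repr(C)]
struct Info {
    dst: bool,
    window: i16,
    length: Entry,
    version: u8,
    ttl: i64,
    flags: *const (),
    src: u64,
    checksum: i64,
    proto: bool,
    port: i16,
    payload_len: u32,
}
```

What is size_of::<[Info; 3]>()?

Entry: @0: target [8B, align 8] → 8; @8: vy [4B, align 4] → 12; @12: y [4B, align 4] → 16; @16: x [8B, align 8] → 24; size 24, align 8
@0: dst [1B, align 1] → 1
+1 pad (align 2)
@2: window [2B, align 2] → 4
+4 pad (align 8)
@8: length [24B, align 8] → 32
@32: version [1B, align 1] → 33
+7 pad (align 8)
@40: ttl [8B, align 8] → 48
@48: flags [4B, align 4] → 52
+4 pad (align 8)
@56: src [8B, align 8] → 64
@64: checksum [8B, align 8] → 72
@72: proto [1B, align 1] → 73
+1 pad (align 2)
@74: port [2B, align 2] → 76
@76: payload_len [4B, align 4] → 80
size 80, align 8
array of 3: 3 × 80 = 240

240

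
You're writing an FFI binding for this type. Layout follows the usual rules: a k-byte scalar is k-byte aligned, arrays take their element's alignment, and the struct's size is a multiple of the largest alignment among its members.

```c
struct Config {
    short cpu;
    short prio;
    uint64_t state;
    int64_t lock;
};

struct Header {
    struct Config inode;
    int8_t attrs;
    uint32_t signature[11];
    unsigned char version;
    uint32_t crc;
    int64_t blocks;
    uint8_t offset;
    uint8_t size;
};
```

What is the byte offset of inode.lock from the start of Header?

Config: @0: cpu [2B, align 2] → 2; @2: prio [2B, align 2] → 4; +4 pad (align 8); @8: state [8B, align 8] → 16; @16: lock [8B, align 8] → 24; size 24, align 8
@0: inode [24B, align 8] → 24
within Config: lock at 16
0 + 16 = 16

16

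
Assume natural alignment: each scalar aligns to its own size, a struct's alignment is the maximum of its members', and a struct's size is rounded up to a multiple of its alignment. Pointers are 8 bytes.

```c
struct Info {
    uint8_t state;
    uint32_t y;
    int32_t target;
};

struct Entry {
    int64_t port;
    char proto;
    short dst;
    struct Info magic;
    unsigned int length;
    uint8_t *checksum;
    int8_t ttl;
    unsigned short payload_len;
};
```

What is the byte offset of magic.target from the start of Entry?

Info: 0..1  state  (1B, 1-aligned); 1..4  -- padding (3B); 4..8  y  (4B, 4-aligned); 8..12  target  (4B, 4-aligned); sizeof = 12, alignof = 4
0..8  port  (8B, 8-aligned)
8..9  proto  (1B, 1-aligned)
9..10  -- padding (1B)
10..12  dst  (2B, 2-aligned)
12..24  magic  (12B, 4-aligned)
within Info: target at 8
12 + 8 = 20

20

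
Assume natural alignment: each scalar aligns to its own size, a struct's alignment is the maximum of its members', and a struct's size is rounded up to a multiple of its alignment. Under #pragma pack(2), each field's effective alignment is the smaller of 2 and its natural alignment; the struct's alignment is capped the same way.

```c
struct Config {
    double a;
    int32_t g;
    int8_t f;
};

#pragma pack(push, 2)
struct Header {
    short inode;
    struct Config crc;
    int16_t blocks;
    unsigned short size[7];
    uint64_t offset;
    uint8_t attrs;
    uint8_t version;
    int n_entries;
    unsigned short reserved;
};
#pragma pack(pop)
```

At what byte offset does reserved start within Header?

48

Config: @0: a [8B, align 8] → 8; @8: g [4B, align 4] → 12; @12: f [1B, align 1] → 13; +3 tail pad (align 8); size 16, align 8
@0: inode [2B, align 2] → 2
@2: crc [16B, align 2] → 18
@18: blocks [2B, align 2] → 20
@20: size [14B, align 2] → 34
@34: offset [8B, align 2] → 42
@42: attrs [1B, align 1] → 43
@43: version [1B, align 1] → 44
@44: n_entries [4B, align 2] → 48
@48: reserved [2B, align 2] → 50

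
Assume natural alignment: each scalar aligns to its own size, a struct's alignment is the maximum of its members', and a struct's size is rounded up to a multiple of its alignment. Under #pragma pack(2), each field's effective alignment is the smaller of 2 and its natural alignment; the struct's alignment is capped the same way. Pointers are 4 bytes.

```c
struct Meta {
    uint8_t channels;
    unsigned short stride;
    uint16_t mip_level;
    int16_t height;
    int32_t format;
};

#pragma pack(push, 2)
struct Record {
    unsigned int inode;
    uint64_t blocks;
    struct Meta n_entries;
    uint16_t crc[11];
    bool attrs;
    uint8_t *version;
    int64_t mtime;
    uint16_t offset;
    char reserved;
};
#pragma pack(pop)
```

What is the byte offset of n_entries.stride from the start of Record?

Meta: @0: channels [1B, align 1] → 1; +1 pad (align 2); @2: stride [2B, align 2] → 4; @4: mip_level [2B, align 2] → 6; @6: height [2B, align 2] → 8; @8: format [4B, align 4] → 12; size 12, align 4
@0: inode [4B, align 2] → 4
@4: blocks [8B, align 2] → 12
@12: n_entries [12B, align 2] → 24
within Meta: stride at 2
12 + 2 = 14

14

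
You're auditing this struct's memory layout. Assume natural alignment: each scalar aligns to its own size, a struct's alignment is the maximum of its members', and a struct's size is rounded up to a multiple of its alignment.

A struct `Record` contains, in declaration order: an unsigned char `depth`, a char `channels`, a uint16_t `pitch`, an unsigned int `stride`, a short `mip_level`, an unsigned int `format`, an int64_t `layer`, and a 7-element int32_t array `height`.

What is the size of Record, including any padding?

0..1  depth  (1B, 1-aligned)
1..2  channels  (1B, 1-aligned)
2..4  pitch  (2B, 2-aligned)
4..8  stride  (4B, 4-aligned)
8..10  mip_level  (2B, 2-aligned)
10..12  -- padding (2B)
12..16  format  (4B, 4-aligned)
16..24  layer  (8B, 8-aligned)
24..52  height  (28B, 4-aligned)
52..56  -- tail padding (4B)
sizeof = 56, alignof = 8

56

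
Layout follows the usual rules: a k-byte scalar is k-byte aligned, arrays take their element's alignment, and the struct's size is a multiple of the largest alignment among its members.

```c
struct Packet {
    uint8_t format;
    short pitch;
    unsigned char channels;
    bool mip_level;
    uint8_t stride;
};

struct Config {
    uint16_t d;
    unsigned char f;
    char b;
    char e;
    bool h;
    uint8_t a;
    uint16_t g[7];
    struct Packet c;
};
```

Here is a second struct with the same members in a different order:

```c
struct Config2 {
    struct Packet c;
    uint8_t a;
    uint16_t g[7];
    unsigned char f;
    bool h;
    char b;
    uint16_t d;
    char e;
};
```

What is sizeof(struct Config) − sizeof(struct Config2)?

Packet: 0..1  format  (1B, 1-aligned); 1..2  -- padding (1B); 2..4  pitch  (2B, 2-aligned); 4..5  channels  (1B, 1-aligned); 5..6  mip_level  (1B, 1-aligned); 6..7  stride  (1B, 1-aligned); 7..8  -- tail padding (1B); sizeof = 8, alignof = 2
0..2  d  (2B, 2-aligned)
2..3  f  (1B, 1-aligned)
3..4  b  (1B, 1-aligned)
4..5  e  (1B, 1-aligned)
5..6  h  (1B, 1-aligned)
6..7  a  (1B, 1-aligned)
7..8  -- padding (1B)
8..22  g  (14B, 2-aligned)
22..30  c  (8B, 2-aligned)
sizeof = 30, alignof = 2
— Config2 —
0..8  c  (8B, 2-aligned)
8..9  a  (1B, 1-aligned)
9..10  -- padding (1B)
10..24  g  (14B, 2-aligned)
24..25  f  (1B, 1-aligned)
25..26  h  (1B, 1-aligned)
26..27  b  (1B, 1-aligned)
27..28  -- padding (1B)
28..30  d  (2B, 2-aligned)
30..31  e  (1B, 1-aligned)
31..32  -- tail padding (1B)
sizeof = 32, alignof = 2
30 − 32 = -2

-2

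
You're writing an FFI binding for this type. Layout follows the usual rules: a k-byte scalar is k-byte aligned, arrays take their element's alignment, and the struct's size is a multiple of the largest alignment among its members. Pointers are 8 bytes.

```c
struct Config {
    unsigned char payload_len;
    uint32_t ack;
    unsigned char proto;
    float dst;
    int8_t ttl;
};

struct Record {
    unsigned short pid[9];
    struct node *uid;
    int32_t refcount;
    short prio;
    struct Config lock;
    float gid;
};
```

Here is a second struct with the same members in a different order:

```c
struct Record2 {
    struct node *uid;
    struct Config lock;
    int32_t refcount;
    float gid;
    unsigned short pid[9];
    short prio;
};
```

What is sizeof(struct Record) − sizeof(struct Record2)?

8

Config: 0..1  payload_len  (1B, 1-aligned); 1..4  -- padding (3B); 4..8  ack  (4B, 4-aligned); 8..9  proto  (1B, 1-aligned); 9..12  -- padding (3B); 12..16  dst  (4B, 4-aligned); 16..17  ttl  (1B, 1-aligned); 17..20  -- tail padding (3B); sizeof = 20, alignof = 4
0..18  pid  (18B, 2-aligned)
18..24  -- padding (6B)
24..32  uid  (8B, 8-aligned)
32..36  refcount  (4B, 4-aligned)
36..38  prio  (2B, 2-aligned)
38..40  -- padding (2B)
40..60  lock  (20B, 4-aligned)
60..64  gid  (4B, 4-aligned)
sizeof = 64, alignof = 8
— Record2 —
0..8  uid  (8B, 8-aligned)
8..28  lock  (20B, 4-aligned)
28..32  refcount  (4B, 4-aligned)
32..36  gid  (4B, 4-aligned)
36..54  pid  (18B, 2-aligned)
54..56  prio  (2B, 2-aligned)
sizeof = 56, alignof = 8
64 − 56 = 8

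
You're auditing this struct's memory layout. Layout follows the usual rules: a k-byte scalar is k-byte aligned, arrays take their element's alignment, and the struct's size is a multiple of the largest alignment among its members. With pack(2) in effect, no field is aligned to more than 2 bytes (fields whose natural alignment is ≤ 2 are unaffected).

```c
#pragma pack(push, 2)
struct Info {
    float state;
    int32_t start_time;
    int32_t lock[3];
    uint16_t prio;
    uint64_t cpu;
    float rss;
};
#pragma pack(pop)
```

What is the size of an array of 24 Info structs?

state at 0 (size 4, align 2) → ends 4
start_time at 4 (size 4, align 2) → ends 8
lock at 8 (size 12, align 2) → ends 20
prio at 20 (size 2, align 2) → ends 22
cpu at 22 (size 8, align 2) → ends 30
rss at 30 (size 4, align 2) → ends 34
total 34 bytes, alignment 2
array of 24: 24 × 34 = 816

816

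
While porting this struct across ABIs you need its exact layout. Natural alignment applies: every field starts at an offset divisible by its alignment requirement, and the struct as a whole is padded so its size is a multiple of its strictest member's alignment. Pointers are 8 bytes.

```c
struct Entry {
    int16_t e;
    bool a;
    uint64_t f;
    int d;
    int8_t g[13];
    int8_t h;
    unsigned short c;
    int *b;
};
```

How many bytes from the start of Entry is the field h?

0..2  e  (2B, 2-aligned)
2..3  a  (1B, 1-aligned)
3..8  -- padding (5B)
8..16  f  (8B, 8-aligned)
16..20  d  (4B, 4-aligned)
20..33  g  (13B, 1-aligned)
33..34  h  (1B, 1-aligned)

33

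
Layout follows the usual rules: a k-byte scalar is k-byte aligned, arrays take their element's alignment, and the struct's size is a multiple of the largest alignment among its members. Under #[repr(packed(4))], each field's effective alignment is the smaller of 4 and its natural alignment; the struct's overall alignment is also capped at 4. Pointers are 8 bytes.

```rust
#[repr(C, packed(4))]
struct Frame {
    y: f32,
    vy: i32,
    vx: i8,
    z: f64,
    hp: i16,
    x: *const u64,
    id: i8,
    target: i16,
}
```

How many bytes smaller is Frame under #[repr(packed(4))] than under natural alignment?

12

natural layout:
  @0: y [4B, align 4] → 4
  @4: vy [4B, align 4] → 8
  @8: vx [1B, align 1] → 9
  +7 pad (align 8)
  @16: z [8B, align 8] → 24
  @24: hp [2B, align 2] → 26
  +6 pad (align 8)
  @32: x [8B, align 8] → 40
  @40: id [1B, align 1] → 41
  +1 pad (align 2)
  @42: target [2B, align 2] → 44
  +4 tail pad (align 8)
  size 48, align 8
packed(4) layout:
  @0: y [4B, align 4] → 4
  @4: vy [4B, align 4] → 8
  @8: vx [1B, align 1] → 9
  +3 pad (align 4)
  @12: z [8B, align 4] → 20
  @20: hp [2B, align 2] → 22
  +2 pad (align 4)
  @24: x [8B, align 4] → 32
  @32: id [1B, align 1] → 33
  +1 pad (align 2)
  @34: target [2B, align 2] → 36
  size 36, align 4
48 − 36 = 12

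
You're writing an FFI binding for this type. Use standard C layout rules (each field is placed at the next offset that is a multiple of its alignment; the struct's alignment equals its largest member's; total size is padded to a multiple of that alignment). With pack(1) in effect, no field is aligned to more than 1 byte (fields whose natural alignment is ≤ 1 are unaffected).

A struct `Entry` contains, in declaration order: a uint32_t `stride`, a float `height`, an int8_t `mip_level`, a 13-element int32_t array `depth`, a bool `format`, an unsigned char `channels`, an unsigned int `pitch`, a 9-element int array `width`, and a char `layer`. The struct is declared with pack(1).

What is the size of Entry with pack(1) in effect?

104

stride at 0 (size 4, align 1) → ends 4
height at 4 (size 4, align 1) → ends 8
mip_level at 8 (size 1, align 1) → ends 9
depth at 9 (size 52, align 1) → ends 61
format at 61 (size 1, align 1) → ends 62
channels at 62 (size 1, align 1) → ends 63
pitch at 63 (size 4, align 1) → ends 67
width at 67 (size 36, align 1) → ends 103
layer at 103 (size 1, align 1) → ends 104
total 104 bytes, alignment 1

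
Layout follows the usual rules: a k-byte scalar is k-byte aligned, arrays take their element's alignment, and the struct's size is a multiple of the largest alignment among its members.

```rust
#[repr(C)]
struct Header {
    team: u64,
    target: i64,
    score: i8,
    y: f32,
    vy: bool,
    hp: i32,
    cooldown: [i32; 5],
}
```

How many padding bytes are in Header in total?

10

0..8  team  (8B, 8-aligned)
8..16  target  (8B, 8-aligned)
16..17  score  (1B, 1-aligned)
17..20  -- padding (3B)
20..24  y  (4B, 4-aligned)
24..25  vy  (1B, 1-aligned)
25..28  -- padding (3B)
28..32  hp  (4B, 4-aligned)
32..52  cooldown  (20B, 4-aligned)
52..56  -- tail padding (4B)
sizeof = 56, alignof = 8
data bytes 46, size 56 → padding 10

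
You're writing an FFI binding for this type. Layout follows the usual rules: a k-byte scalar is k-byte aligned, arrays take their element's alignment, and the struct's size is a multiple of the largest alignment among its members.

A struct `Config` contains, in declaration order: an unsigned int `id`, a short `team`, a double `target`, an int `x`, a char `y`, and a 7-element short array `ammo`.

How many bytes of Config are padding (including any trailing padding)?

7

@0: id [4B, align 4] → 4
@4: team [2B, align 2] → 6
+2 pad (align 8)
@8: target [8B, align 8] → 16
@16: x [4B, align 4] → 20
@20: y [1B, align 1] → 21
+1 pad (align 2)
@22: ammo [14B, align 2] → 36
+4 tail pad (align 8)
size 40, align 8
data bytes 33, size 40 → padding 7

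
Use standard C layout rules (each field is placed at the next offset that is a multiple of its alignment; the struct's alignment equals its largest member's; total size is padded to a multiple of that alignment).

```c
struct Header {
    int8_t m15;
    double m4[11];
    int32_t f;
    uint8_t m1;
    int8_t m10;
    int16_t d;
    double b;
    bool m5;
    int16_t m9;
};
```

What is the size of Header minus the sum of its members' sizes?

0..1  m15  (1B, 1-aligned)
1..8  -- padding (7B)
8..96  m4  (88B, 8-aligned)
96..100  f  (4B, 4-aligned)
100..101  m1  (1B, 1-aligned)
101..102  m10  (1B, 1-aligned)
102..104  d  (2B, 2-aligned)
104..112  b  (8B, 8-aligned)
112..113  m5  (1B, 1-aligned)
113..114  -- padding (1B)
114..116  m9  (2B, 2-aligned)
116..120  -- tail padding (4B)
sizeof = 120, alignof = 8
data bytes 108, size 120 → padding 12

12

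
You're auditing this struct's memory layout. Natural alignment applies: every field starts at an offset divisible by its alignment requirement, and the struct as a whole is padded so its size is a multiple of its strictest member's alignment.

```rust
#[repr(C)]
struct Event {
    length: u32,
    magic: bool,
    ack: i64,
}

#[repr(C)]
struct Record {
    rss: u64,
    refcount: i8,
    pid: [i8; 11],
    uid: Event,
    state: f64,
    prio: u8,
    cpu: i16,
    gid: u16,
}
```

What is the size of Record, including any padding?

56 bytes

Event: length at 0 (size 4, align 4) → ends 4; magic at 4 (size 1, align 1) → ends 5; pad 3 to align 8 for ack; ack at 8 (size 8, align 8) → ends 16; total 16 bytes, alignment 8
rss at 0 (size 8, align 8) → ends 8
refcount at 8 (size 1, align 1) → ends 9
pid at 9 (size 11, align 1) → ends 20
pad 4 to align 8 for uid
uid at 24 (size 16, align 8) → ends 40
state at 40 (size 8, align 8) → ends 48
prio at 48 (size 1, align 1) → ends 49
pad 1 to align 2 for cpu
cpu at 50 (size 2, align 2) → ends 52
gid at 52 (size 2, align 2) → ends 54
tail pad 2 to reach multiple of 8
total 56 bytes, alignment 8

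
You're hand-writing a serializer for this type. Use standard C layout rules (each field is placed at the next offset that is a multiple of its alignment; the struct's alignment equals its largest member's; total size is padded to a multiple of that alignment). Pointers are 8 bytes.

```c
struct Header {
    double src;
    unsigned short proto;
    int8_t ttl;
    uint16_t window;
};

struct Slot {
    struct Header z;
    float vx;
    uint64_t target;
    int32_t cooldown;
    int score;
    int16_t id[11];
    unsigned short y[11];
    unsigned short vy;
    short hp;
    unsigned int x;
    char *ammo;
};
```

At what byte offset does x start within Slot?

Header: @0: src [8B, align 8] → 8; @8: proto [2B, align 2] → 10; @10: ttl [1B, align 1] → 11; +1 pad (align 2); @12: window [2B, align 2] → 14; +2 tail pad (align 8); size 16, align 8
@0: z [16B, align 8] → 16
@16: vx [4B, align 4] → 20
+4 pad (align 8)
@24: target [8B, align 8] → 32
@32: cooldown [4B, align 4] → 36
@36: score [4B, align 4] → 40
@40: id [22B, align 2] → 62
@62: y [22B, align 2] → 84
@84: vy [2B, align 2] → 86
@86: hp [2B, align 2] → 88
@88: x [4B, align 4] → 92

88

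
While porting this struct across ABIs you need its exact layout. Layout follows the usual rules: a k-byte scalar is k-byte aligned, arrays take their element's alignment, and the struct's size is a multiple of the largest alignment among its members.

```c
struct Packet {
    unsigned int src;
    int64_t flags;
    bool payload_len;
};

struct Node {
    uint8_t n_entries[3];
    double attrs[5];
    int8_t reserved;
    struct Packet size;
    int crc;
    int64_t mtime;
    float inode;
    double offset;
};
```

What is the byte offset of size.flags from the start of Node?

64

Packet: @0: src [4B, align 4] → 4; +4 pad (align 8); @8: flags [8B, align 8] → 16; @16: payload_len [1B, align 1] → 17; +7 tail pad (align 8); size 24, align 8
@0: n_entries [3B, align 1] → 3
+5 pad (align 8)
@8: attrs [40B, align 8] → 48
@48: reserved [1B, align 1] → 49
+7 pad (align 8)
@56: size [24B, align 8] → 80
within Packet: flags at 8
56 + 8 = 64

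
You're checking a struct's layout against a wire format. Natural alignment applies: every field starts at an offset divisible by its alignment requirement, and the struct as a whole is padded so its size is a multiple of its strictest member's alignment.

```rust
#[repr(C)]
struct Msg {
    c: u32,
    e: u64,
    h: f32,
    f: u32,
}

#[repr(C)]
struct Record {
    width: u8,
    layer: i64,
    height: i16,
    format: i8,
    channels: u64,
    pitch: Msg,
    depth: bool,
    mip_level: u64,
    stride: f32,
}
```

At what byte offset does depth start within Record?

Msg: @0: c [4B, align 4] → 4; +4 pad (align 8); @8: e [8B, align 8] → 16; @16: h [4B, align 4] → 20; @20: f [4B, align 4] → 24; size 24, align 8
@0: width [1B, align 1] → 1
+7 pad (align 8)
@8: layer [8B, align 8] → 16
@16: height [2B, align 2] → 18
@18: format [1B, align 1] → 19
+5 pad (align 8)
@24: channels [8B, align 8] → 32
@32: pitch [24B, align 8] → 56
@56: depth [1B, align 1] → 57

56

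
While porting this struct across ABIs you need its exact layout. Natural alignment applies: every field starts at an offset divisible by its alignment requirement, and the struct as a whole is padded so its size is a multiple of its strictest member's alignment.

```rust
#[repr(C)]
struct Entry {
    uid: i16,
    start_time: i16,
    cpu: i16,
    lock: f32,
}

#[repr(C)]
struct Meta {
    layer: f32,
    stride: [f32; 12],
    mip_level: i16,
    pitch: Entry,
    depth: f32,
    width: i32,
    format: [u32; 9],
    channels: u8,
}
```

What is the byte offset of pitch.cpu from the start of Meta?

60

Entry: 0..2  uid  (2B, 2-aligned); 2..4  start_time  (2B, 2-aligned); 4..6  cpu  (2B, 2-aligned); 6..8  -- padding (2B); 8..12  lock  (4B, 4-aligned); sizeof = 12, alignof = 4
0..4  layer  (4B, 4-aligned)
4..52  stride  (48B, 4-aligned)
52..54  mip_level  (2B, 2-aligned)
54..56  -- padding (2B)
56..68  pitch  (12B, 4-aligned)
within Entry: cpu at 4
56 + 4 = 60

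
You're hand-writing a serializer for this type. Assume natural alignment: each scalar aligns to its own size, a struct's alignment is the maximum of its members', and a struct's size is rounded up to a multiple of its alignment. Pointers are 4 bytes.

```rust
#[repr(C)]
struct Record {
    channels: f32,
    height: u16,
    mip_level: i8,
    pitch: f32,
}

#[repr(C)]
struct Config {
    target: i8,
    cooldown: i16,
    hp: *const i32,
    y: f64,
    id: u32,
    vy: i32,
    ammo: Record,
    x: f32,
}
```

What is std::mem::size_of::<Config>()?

40

Record: channels at 0 (size 4, align 4) → ends 4; height at 4 (size 2, align 2) → ends 6; mip_level at 6 (size 1, align 1) → ends 7; pad 1 to align 4 for pitch; pitch at 8 (size 4, align 4) → ends 12; total 12 bytes, alignment 4
target at 0 (size 1, align 1) → ends 1
pad 1 to align 2 for cooldown
cooldown at 2 (size 2, align 2) → ends 4
hp at 4 (size 4, align 4) → ends 8
y at 8 (size 8, align 8) → ends 16
id at 16 (size 4, align 4) → ends 20
vy at 20 (size 4, align 4) → ends 24
ammo at 24 (size 12, align 4) → ends 36
x at 36 (size 4, align 4) → ends 40
total 40 bytes, alignment 8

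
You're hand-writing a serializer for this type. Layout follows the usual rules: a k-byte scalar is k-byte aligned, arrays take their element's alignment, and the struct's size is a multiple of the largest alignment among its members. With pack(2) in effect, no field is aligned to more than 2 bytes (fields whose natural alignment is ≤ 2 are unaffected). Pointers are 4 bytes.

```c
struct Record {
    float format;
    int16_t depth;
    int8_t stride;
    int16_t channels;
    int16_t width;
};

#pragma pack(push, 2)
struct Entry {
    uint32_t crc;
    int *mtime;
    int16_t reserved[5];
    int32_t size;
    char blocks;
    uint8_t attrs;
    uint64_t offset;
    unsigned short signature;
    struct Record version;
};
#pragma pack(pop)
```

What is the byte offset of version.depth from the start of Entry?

Record: 0..4  format  (4B, 4-aligned); 4..6  depth  (2B, 2-aligned); 6..7  stride  (1B, 1-aligned); 7..8  -- padding (1B); 8..10  channels  (2B, 2-aligned); 10..12  width  (2B, 2-aligned); sizeof = 12, alignof = 4
0..4  crc  (4B, 2-aligned)
4..8  mtime  (4B, 2-aligned)
8..18  reserved  (10B, 2-aligned)
18..22  size  (4B, 2-aligned)
22..23  blocks  (1B, 1-aligned)
23..24  attrs  (1B, 1-aligned)
24..32  offset  (8B, 2-aligned)
32..34  signature  (2B, 2-aligned)
34..46  version  (12B, 2-aligned)
within Record: depth at 4
34 + 4 = 38

38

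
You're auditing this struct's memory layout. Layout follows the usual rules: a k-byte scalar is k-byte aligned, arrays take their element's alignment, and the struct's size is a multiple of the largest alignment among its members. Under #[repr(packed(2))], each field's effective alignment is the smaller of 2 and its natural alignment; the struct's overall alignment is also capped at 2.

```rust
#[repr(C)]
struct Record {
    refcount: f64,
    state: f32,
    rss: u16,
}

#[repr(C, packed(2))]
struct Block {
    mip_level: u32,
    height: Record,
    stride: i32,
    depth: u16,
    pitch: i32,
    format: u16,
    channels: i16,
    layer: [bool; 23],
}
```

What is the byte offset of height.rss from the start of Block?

Record: refcount at 0 (size 8, align 8) → ends 8; state at 8 (size 4, align 4) → ends 12; rss at 12 (size 2, align 2) → ends 14; tail pad 2 to reach multiple of 8; total 16 bytes, alignment 8
mip_level at 0 (size 4, align 2) → ends 4
height at 4 (size 16, align 2) → ends 20
within Record: rss at 12
4 + 12 = 16

16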